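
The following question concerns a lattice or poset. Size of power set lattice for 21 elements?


Power set = 2^n.
2^21 = 2097152


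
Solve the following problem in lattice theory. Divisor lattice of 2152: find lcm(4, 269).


In a divisor lattice, join = lcm (least common multiple).
gcd(4,269) = 1
lcm(4,269) = 4*269/gcd = 1076/1 = 1076


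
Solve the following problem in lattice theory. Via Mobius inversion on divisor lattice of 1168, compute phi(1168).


phi(n) = n * prod_{p|n} (1 - 1/p).
Prime divisors of 1168: [2, 73]
phi(1168) = 1168 * (1 - 1/2) * (1 - 1/73)
phi(1168) = 576


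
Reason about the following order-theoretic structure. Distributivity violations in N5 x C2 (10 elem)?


Distributive law: a ^ (b v c) = (a ^ b) v (a ^ c).
Check all 10^3 = 1000 ordered triples (a,b,c).
  e.g. a=(b,0), b=(a,0), c=(c,0): lhs=(b,0) != rhs=(a,0)
  e.g. a=(b,0), b=(a,0), c=(c,1): lhs=(b,0) != rhs=(a,0)
Total violating triples: 16


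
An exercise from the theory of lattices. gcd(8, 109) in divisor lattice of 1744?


Meet=gcd.
gcd(8,109)=1


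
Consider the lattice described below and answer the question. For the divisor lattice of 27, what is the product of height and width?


Height = length of longest chain minus 1; width = size of largest antichain.
A maximum chain: 1 | 3 | 9 | 27  (height 3).
A maximum antichain: {1}  (width 1).
Product = 3 * 1 = 3


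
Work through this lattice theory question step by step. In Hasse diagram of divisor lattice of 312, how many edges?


A cover relation a -< b holds when a < b with no c strictly between.
Cover relations:
  1 -< 2
  1 -< 3
  1 -< 13
  2 -< 4
  2 -< 6
  2 -< 26
  3 -< 6
  3 -< 39
  ...20 more
Total: 28


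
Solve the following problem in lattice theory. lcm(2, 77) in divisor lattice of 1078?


Join=lcm.
gcd(2,77)=1
lcm=154


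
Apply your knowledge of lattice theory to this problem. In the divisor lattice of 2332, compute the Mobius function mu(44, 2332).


In a divisor lattice, mu(a,b) = mu(b/a) where mu is the classical Mobius function.
b/a = 2332/44 = 53
Prime factorization of 53: primes [53]
53 is squarefree with 1 prime factor(s), so mu(53) = (-1)^1 = -1


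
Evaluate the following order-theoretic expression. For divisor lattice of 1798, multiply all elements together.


Divisors of 1798: [1, 2, 29, 31, 58, 62, 899, 1798]
Product = n^(d(n)/2) = 1798^(8/2)
Product = 10451021702416


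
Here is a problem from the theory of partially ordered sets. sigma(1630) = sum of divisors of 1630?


sigma(n) = sum of divisors.
Divisors of 1630: [1, 2, 5, 10, 163, 326, 815, 1630]
Sum = 2952


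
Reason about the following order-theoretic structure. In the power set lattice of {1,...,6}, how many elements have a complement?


An element a is complemented if some b has a meet b = bottom, a join b = top.
every subset A has complement S\A, so all elements are complemented.
Complemented elements: {}, {1}, {2}, {3}, {4}, {5}, ... (58 more)
Count: 64


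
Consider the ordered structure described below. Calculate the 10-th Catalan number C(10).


C(n) = C(2n, n) / (n+1).
C(20, 10) = 184756
C(10) = 184756 / 11 = 16796


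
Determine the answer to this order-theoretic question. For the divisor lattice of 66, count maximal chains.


A maximal chain goes from the minimum element to a maximal element via cover relations.
Counting all min-to-max paths in the cover graph.
Total maximal chains: 6


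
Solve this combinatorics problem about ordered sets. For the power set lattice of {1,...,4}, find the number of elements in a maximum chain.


A chain is a totally ordered subset; we count the number of elements in a maximum chain.
Compute, for each element x, the size of the longest chain ending at x:
  {}: 1
  {1}: 2
  {2}: 2
  {3}: 2
  {4}: 2
  {1,2}: 3
  ...
A maximum chain: {} < {1} < {1,2} < {1,2,3} < {1,2,3,4}
Number of elements in the longest chain: 5


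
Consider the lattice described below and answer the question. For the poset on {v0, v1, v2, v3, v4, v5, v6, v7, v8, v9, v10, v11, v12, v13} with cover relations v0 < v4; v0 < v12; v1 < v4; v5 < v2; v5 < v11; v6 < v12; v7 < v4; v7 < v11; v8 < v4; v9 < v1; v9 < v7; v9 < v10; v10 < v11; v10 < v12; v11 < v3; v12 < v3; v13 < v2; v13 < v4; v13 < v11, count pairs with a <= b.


The order relation is {(a,b) : a <= b}, reflexive so it includes (a,a).
Examples: (v0,v0), (v0,v12), (v0,v3), (v0,v4), (v1,v1), ...
Total ordered pairs: 43


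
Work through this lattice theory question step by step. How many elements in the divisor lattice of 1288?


Divisors of 1288: [1, 2, 4, 7, 8, 14, 23, 28, 46, 56, 92, 161, 184, 322, 644, 1288]
Count: 16


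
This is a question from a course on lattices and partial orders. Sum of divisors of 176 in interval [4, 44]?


Interval [4,44] in divisors of 176: [4, 44]
Sum = 48


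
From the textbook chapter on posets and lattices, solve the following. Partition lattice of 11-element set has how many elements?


B(n) = number of set partitions of an n-element set.
B(n) satisfies the recurrence: B(n+1) = sum_k C(n,k)*B(k).
B(11) = 678570


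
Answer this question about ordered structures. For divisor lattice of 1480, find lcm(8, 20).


In a divisor lattice, join = lcm (least common multiple).
Compute lcm iteratively: start with first element, then lcm(current, next).
Elements: [8, 20]
lcm(8,20) = 40
Final lcm = 40


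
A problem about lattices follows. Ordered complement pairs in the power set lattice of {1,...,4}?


Complement pair (a,b): a meet b = bottom, a join b = top.
Here: A intersect B = {} and A union B = {1,...,4}.
Pairs found: ({},{1,2,3,4}), ({1},{2,3,4}), ({2},{1,3,4}), ({3},{1,2,4}), ... (12 more)
Total ordered pairs: 16


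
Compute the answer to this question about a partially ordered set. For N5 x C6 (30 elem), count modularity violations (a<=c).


Modular law: if a <= c then a v (b ^ c) = (a v b) ^ c.
Check all triples (a,b,c) with a <= c among 30 elements.
  e.g. a=(a,0), b=(c,0), c=(b,0): lhs=(a,0) != rhs=(b,0)
  e.g. a=(a,0), b=(c,1), c=(b,0): lhs=(a,0) != rhs=(b,0)
Total violating triples: 126


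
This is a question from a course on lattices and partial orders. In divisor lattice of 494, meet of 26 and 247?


In a divisor lattice, meet = gcd (greatest common divisor).
By Euclidean algorithm or factoring: gcd(26,247) = 13


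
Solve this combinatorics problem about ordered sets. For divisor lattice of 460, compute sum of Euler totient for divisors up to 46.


Divisors of 460 up to 46: [1, 2, 4, 5, 10, 20, 23, 46]
phi values: [1, 1, 2, 4, 4, 8, 22, 22]
Sum = 64


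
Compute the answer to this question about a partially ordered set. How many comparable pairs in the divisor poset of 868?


A comparable pair {a,b} has a < b or b < a in the order.
Count unordered pairs where one element is strictly below the other.
Examples: {1,2}, {1,4}, {1,7}, {1,14}, ...
Total comparable pairs: 42


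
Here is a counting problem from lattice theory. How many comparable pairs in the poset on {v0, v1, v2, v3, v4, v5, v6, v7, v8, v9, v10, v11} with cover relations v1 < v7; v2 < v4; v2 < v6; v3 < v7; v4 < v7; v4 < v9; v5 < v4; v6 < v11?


A comparable pair {a,b} has a < b or b < a in the order.
Count unordered pairs where one element is strictly below the other.
Examples: {v1,v7}, {v2,v4}, {v2,v6}, {v2,v7}, ...
Total comparable pairs: 13


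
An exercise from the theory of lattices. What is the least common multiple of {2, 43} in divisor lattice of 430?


In a divisor lattice, join = lcm (least common multiple).
Compute lcm iteratively: start with first element, then lcm(current, next).
Elements: [2, 43]
lcm(2,43) = 86
Final lcm = 86


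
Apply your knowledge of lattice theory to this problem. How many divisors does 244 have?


Divisors of 244: [1, 2, 4, 61, 122, 244]
Count: 6


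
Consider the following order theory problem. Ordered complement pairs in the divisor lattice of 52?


Complement pair (a,b): a meet b = bottom, a join b = top.
Here: gcd(a,b)=1 and lcm(a,b)=52, i.e. a*b=52 with a,b coprime.
Pairs found: (1,52), (4,13), (13,4), (52,1)
Total ordered pairs: 4


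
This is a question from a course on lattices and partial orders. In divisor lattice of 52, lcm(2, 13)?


Join=lcm.
gcd(2,13)=1
lcm=26


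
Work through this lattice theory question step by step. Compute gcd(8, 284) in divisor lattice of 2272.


In a divisor lattice, meet = gcd (greatest common divisor).
By Euclidean algorithm or factoring: gcd(8,284) = 4


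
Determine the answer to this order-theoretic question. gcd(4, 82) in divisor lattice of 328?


Meet=gcd.
gcd(4,82)=2


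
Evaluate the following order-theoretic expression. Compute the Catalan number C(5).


C(n) = C(2n, n) / (n+1).
C(10, 5) = 252
C(5) = 252 / 6 = 42


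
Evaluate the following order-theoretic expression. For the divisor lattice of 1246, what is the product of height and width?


Height = length of longest chain minus 1; width = size of largest antichain.
A maximum chain: 1 | 89 | 623 | 1246  (height 3).
A maximum antichain: {2, 7, 89}  (width 3).
Product = 3 * 3 = 9


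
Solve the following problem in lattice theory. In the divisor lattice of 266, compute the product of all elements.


Divisors of 266: [1, 2, 7, 14, 19, 38, 133, 266]
Product = n^(d(n)/2) = 266^(8/2)
Product = 5006411536


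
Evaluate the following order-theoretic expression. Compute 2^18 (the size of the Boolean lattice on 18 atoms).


Power set = 2^n.
2^18 = 262144


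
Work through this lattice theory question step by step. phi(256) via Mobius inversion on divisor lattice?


phi(n) = n * prod_{p|n} (1 - 1/p).
Prime divisors of 256: [2]
phi(256) = 256 * (1 - 1/2)
phi(256) = 128


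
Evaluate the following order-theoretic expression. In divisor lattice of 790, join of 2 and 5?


In a divisor lattice, join = lcm (least common multiple).
gcd(2,5) = 1
lcm(2,5) = 2*5/gcd = 10/1 = 10


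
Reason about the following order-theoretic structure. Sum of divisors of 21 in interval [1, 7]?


Interval [1,7] in divisors of 21: [1, 7]
Sum = 8


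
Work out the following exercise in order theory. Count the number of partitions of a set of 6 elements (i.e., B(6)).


B(n) = number of set partitions of an n-element set.
B(n) satisfies the recurrence: B(n+1) = sum_k C(n,k)*B(k).
B(6) = 203


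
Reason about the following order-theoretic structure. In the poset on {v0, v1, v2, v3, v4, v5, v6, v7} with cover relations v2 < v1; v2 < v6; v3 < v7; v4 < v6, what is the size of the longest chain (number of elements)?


A chain is a totally ordered subset; we count the number of elements in a maximum chain.
Compute, for each element x, the size of the longest chain ending at x:
  v0: 1
  v2: 1
  v3: 1
  v4: 1
  v5: 1
  v1: 2
  ...
A maximum chain: v2 < v1
Number of elements in the longest chain: 2


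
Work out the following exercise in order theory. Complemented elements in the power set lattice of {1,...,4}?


An element a is complemented if some b has a meet b = bottom, a join b = top.
every subset A has complement S\A, so all elements are complemented.
Complemented elements: {}, {1}, {2}, {3}, {4}, {1,2}, ... (10 more)
Count: 16


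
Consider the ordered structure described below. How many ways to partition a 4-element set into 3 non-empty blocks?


S(n,k) = k*S(n-1,k) + S(n-1,k-1).
S(3,3) = 1, S(3,2) = 3
S(4,3) = 3*1 + 3 = 3 + 3
S(4,3) = 6


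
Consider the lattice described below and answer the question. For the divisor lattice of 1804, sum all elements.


sigma(n) = sum of divisors.
Divisors of 1804: [1, 2, 4, 11, 22, 41, 44, 82, 164, 451, 902, 1804]
Sum = 3528


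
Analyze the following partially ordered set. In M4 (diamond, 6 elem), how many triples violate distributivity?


Distributive law: a ^ (b v c) = (a ^ b) v (a ^ c).
Check all 6^3 = 216 ordered triples (a,b,c).
  e.g. a=a1, b=a2, c=a3: lhs=a1 != rhs=0
  e.g. a=a1, b=a2, c=a4: lhs=a1 != rhs=0
Total violating triples: 24


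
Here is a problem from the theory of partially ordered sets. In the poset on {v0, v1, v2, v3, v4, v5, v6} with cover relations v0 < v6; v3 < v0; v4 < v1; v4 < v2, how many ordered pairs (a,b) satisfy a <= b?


The order relation is {(a,b) : a <= b}, reflexive so it includes (a,a).
Examples: (v0,v0), (v0,v6), (v1,v1), (v2,v2), (v3,v0), ...
Total ordered pairs: 12


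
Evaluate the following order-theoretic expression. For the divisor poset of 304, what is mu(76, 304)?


In a divisor lattice, mu(a,b) = mu(b/a) where mu is the classical Mobius function.
b/a = 304/76 = 4
Prime factorization of 4: primes [2]
4 is not squarefree, so mu(4) = 0


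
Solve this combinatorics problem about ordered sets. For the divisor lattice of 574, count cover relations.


A cover relation a -< b holds when a < b with no c strictly between.
Cover relations:
  1 -< 2
  1 -< 7
  1 -< 41
  2 -< 14
  2 -< 82
  7 -< 14
  7 -< 287
  14 -< 574
  ...4 more
Total: 12


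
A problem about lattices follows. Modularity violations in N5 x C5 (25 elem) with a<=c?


Modular law: if a <= c then a v (b ^ c) = (a v b) ^ c.
Check all triples (a,b,c) with a <= c among 25 elements.
  e.g. a=(a,0), b=(c,0), c=(b,0): lhs=(a,0) != rhs=(b,0)
  e.g. a=(a,0), b=(c,1), c=(b,0): lhs=(a,0) != rhs=(b,0)
Total violating triples: 75


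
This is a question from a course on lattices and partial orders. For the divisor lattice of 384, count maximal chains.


A maximal chain goes from the minimum element to a maximal element via cover relations.
Counting all min-to-max paths in the cover graph.
Total maximal chains: 8


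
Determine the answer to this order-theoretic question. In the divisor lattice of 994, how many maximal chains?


A maximal chain goes from the minimum element to a maximal element via cover relations.
Counting all min-to-max paths in the cover graph.
Total maximal chains: 6


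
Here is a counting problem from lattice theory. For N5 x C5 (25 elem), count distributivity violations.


Distributive law: a ^ (b v c) = (a ^ b) v (a ^ c).
Check all 25^3 = 15625 ordered triples (a,b,c).
  e.g. a=(b,0), b=(a,0), c=(c,0): lhs=(b,0) != rhs=(a,0)
  e.g. a=(b,0), b=(a,0), c=(c,1): lhs=(b,0) != rhs=(a,0)
Total violating triples: 250


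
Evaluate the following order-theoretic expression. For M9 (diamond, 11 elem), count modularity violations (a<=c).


Modular law: if a <= c then a v (b ^ c) = (a v b) ^ c.
Check all triples (a,b,c) with a <= c among 11 elements.
This lattice is modular (diamonds M_m and their chain-products are modular).
Total violating triples: 0


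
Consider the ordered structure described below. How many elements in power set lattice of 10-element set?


Power set = 2^n.
2^10 = 1024


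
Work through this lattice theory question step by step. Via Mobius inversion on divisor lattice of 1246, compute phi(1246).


phi(n) = n * prod_{p|n} (1 - 1/p).
Prime divisors of 1246: [2, 7, 89]
phi(1246) = 1246 * (1 - 1/2) * (1 - 1/7) * (1 - 1/89)
phi(1246) = 528


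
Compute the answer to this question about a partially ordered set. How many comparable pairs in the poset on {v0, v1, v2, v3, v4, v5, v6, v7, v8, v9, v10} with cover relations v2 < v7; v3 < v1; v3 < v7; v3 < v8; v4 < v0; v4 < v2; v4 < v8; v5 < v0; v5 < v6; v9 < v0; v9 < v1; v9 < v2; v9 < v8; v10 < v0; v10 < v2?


A comparable pair {a,b} has a < b or b < a in the order.
Count unordered pairs where one element is strictly below the other.
Examples: {v0,v4}, {v0,v5}, {v0,v9}, {v0,v10}, ...
Total comparable pairs: 18


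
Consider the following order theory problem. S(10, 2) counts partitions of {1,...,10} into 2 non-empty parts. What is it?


S(n,k) = k*S(n-1,k) + S(n-1,k-1).
S(9,2) = 255, S(9,1) = 1
S(10,2) = 2*255 + 1 = 510 + 1
S(10,2) = 511


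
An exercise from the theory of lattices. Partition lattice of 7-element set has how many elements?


B(n) = number of set partitions of an n-element set.
B(n) satisfies the recurrence: B(n+1) = sum_k C(n,k)*B(k).
B(7) = 877


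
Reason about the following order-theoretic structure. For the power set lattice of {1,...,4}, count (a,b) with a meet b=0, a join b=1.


Complement pair (a,b): a meet b = bottom, a join b = top.
Here: A intersect B = {} and A union B = {1,...,4}.
Pairs found: ({},{1,2,3,4}), ({1},{2,3,4}), ({2},{1,3,4}), ({3},{1,2,4}), ... (12 more)
Total ordered pairs: 16


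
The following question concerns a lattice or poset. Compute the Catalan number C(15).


C(n) = C(2n, n) / (n+1).
C(30, 15) = 155117520
C(15) = 155117520 / 16 = 9694845


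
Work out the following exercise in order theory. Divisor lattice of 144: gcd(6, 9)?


Meet=gcd.
gcd(6,9)=3


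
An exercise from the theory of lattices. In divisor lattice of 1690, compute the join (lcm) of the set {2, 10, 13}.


In a divisor lattice, join = lcm (least common multiple).
Compute lcm iteratively: start with first element, then lcm(current, next).
Elements: [2, 10, 13]
lcm(2,10) = 10
lcm(10,13) = 130
Final lcm = 130


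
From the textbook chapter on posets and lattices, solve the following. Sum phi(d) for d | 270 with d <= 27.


Divisors of 270 up to 27: [1, 2, 3, 5, 6, 9, 10, 15, 18, 27]
phi values: [1, 1, 2, 4, 2, 6, 4, 8, 6, 18]
Sum = 52


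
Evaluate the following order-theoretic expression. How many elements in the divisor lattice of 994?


Divisors of 994: [1, 2, 7, 14, 71, 142, 497, 994]
Count: 8


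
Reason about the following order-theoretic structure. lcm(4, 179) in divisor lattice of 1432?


Join=lcm.
gcd(4,179)=1
lcm=716


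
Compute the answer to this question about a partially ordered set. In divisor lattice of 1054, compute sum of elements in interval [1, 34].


Interval [1,34] in divisors of 1054: [1, 2, 17, 34]
Sum = 54


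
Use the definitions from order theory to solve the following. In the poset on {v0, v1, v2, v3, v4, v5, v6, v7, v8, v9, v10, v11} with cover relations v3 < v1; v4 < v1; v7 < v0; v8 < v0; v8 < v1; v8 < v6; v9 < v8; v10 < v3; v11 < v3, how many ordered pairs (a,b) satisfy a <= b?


The order relation is {(a,b) : a <= b}, reflexive so it includes (a,a).
Examples: (v0,v0), (v1,v1), (v10,v1), (v10,v10), (v10,v3), ...
Total ordered pairs: 26


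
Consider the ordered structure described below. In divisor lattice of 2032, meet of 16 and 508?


In a divisor lattice, meet = gcd (greatest common divisor).
By Euclidean algorithm or factoring: gcd(16,508) = 4


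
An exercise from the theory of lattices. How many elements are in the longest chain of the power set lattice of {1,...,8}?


A chain is a totally ordered subset; we count the number of elements in a maximum chain.
Compute, for each element x, the size of the longest chain ending at x:
  {}: 1
  {1}: 2
  {2}: 2
  {3}: 2
  {4}: 2
  {5}: 2
  ...
A maximum chain: {} < {1} < {1,2} < {1,2,3} < {1,2,3,4} < {1,2,3,4,5} < {1,2,3,4,5,6} < {1,2,3,4,5,6,7} < {1,2,3,4,5,6,7,8}
Number of elements in the longest chain: 9


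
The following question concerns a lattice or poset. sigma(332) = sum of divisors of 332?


sigma(n) = sum of divisors.
Divisors of 332: [1, 2, 4, 83, 166, 332]
Sum = 588


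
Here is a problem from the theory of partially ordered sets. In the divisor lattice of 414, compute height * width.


Height = length of longest chain minus 1; width = size of largest antichain.
A maximum chain: 1 | 23 | 69 | 207 | 414  (height 4).
A maximum antichain: {6, 9, 46, 69}  (width 4).
Product = 4 * 4 = 16


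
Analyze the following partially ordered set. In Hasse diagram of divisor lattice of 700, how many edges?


A cover relation a -< b holds when a < b with no c strictly between.
Cover relations:
  1 -< 2
  1 -< 5
  1 -< 7
  2 -< 4
  2 -< 10
  2 -< 14
  4 -< 20
  4 -< 28
  ...25 more
Total: 33


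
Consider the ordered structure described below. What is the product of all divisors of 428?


Divisors of 428: [1, 2, 4, 107, 214, 428]
Product = n^(d(n)/2) = 428^(6/2)
Product = 78402752


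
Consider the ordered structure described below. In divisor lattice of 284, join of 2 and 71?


In a divisor lattice, join = lcm (least common multiple).
gcd(2,71) = 1
lcm(2,71) = 2*71/gcd = 142/1 = 142


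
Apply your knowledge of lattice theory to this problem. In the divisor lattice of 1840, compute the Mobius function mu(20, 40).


In a divisor lattice, mu(a,b) = mu(b/a) where mu is the classical Mobius function.
b/a = 40/20 = 2
Prime factorization of 2: primes [2]
2 is squarefree with 1 prime factor(s), so mu(2) = (-1)^1 = -1


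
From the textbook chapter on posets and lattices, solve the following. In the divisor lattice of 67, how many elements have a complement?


An element a is complemented if some b has a meet b = bottom, a join b = top.
a is complemented iff gcd(a, n/a)=1, i.e. a is a unitary divisor of 67.
Complemented elements: 1, 67
Count: 2


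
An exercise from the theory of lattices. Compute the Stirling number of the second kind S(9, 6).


S(n,k) = k*S(n-1,k) + S(n-1,k-1).
S(8,6) = 266, S(8,5) = 1050
S(9,6) = 6*266 + 1050 = 1596 + 1050
S(9,6) = 2646


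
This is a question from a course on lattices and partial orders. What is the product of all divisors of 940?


Divisors of 940: [1, 2, 4, 5, 10, 20, 47, 94, 188, 235, 470, 940]
Product = n^(d(n)/2) = 940^(12/2)
Product = 689869781056000000


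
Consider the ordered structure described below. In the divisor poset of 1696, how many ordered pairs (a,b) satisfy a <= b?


The order relation is {(a,b) : a <= b}, reflexive so it includes (a,a).
Examples: (1,1), (1,106), (1,16), (1,1696), (1,2), ...
Total ordered pairs: 63


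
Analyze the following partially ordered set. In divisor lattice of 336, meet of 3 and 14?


In a divisor lattice, meet = gcd (greatest common divisor).
By Euclidean algorithm or factoring: gcd(3,14) = 1


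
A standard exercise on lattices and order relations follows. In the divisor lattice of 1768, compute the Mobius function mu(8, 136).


In a divisor lattice, mu(a,b) = mu(b/a) where mu is the classical Mobius function.
b/a = 136/8 = 17
Prime factorization of 17: primes [17]
17 is squarefree with 1 prime factor(s), so mu(17) = (-1)^1 = -1


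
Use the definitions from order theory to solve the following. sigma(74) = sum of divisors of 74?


sigma(n) = sum of divisors.
Divisors of 74: [1, 2, 37, 74]
Sum = 114


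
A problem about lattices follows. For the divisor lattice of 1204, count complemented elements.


An element a is complemented if some b has a meet b = bottom, a join b = top.
a is complemented iff gcd(a, n/a)=1, i.e. a is a unitary divisor of 1204.
Complemented elements: 1, 4, 7, 28, 43, 172, ... (2 more)
Count: 8


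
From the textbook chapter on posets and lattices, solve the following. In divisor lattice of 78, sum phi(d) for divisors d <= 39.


Divisors of 78 up to 39: [1, 2, 3, 6, 13, 26, 39]
phi values: [1, 1, 2, 2, 12, 12, 24]
Sum = 54


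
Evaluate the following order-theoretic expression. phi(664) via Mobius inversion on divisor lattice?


phi(n) = n * prod_{p|n} (1 - 1/p).
Prime divisors of 664: [2, 83]
phi(664) = 664 * (1 - 1/2) * (1 - 1/83)
phi(664) = 328


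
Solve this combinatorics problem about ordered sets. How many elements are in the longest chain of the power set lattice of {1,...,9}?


A chain is a totally ordered subset; we count the number of elements in a maximum chain.
Compute, for each element x, the size of the longest chain ending at x:
  {}: 1
  {1}: 2
  {2}: 2
  {3}: 2
  {4}: 2
  {5}: 2
  ...
A maximum chain: {} < {1} < {1,2} < {1,2,3} < {1,2,3,4} < {1,2,3,4,5} < {1,2,3,4,5,6} < {1,2,3,4,5,6,7} < {1,2,3,4,5,6,7,8} < {1,2,3,4,5,6,7,8,9}
Number of elements in the longest chain: 10


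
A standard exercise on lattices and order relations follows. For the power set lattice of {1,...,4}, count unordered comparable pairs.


A comparable pair {a,b} has a < b or b < a in the order.
Count unordered pairs where one element is strictly below the other.
Examples: {{},{1}}, {{},{2}}, {{},{3}}, {{},{4}}, ...
Total comparable pairs: 65


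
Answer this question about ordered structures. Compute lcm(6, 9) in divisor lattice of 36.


In a divisor lattice, join = lcm (least common multiple).
gcd(6,9) = 3
lcm(6,9) = 6*9/gcd = 54/3 = 18


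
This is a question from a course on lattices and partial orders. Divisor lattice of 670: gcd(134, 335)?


Meet=gcd.
gcd(134,335)=67


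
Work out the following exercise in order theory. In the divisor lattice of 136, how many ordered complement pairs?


Complement pair (a,b): a meet b = bottom, a join b = top.
Here: gcd(a,b)=1 and lcm(a,b)=136, i.e. a*b=136 with a,b coprime.
Pairs found: (1,136), (8,17), (17,8), (136,1)
Total ordered pairs: 4


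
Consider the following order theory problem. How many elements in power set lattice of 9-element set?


Power set = 2^n.
2^9 = 512


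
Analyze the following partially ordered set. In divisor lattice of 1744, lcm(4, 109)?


Join=lcm.
gcd(4,109)=1
lcm=436


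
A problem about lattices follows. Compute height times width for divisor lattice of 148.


Height = length of longest chain minus 1; width = size of largest antichain.
A maximum chain: 1 | 37 | 74 | 148  (height 3).
A maximum antichain: {2, 37}  (width 2).
Product = 3 * 2 = 6


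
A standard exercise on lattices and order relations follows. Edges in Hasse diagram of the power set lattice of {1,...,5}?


A cover relation a -< b holds when a < b with no c strictly between.
Cover relations:
  {} -< {1}
  {} -< {2}
  {} -< {3}
  {} -< {4}
  {} -< {5}
  {1} -< {1,2}
  {1} -< {1,3}
  {1} -< {1,4}
  ...72 more
Total: 80


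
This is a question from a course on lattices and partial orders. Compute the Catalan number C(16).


C(n) = C(2n, n) / (n+1).
C(32, 16) = 601080390
C(16) = 601080390 / 17 = 35357670


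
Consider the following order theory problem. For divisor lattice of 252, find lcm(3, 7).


In a divisor lattice, join = lcm (least common multiple).
Compute lcm iteratively: start with first element, then lcm(current, next).
Elements: [3, 7]
lcm(3,7) = 21
Final lcm = 21


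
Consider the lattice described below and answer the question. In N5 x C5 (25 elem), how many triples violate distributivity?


Distributive law: a ^ (b v c) = (a ^ b) v (a ^ c).
Check all 25^3 = 15625 ordered triples (a,b,c).
  e.g. a=(b,0), b=(a,0), c=(c,0): lhs=(b,0) != rhs=(a,0)
  e.g. a=(b,0), b=(a,0), c=(c,1): lhs=(b,0) != rhs=(a,0)
Total violating triples: 250


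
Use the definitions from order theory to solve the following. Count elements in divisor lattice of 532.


Divisors of 532: [1, 2, 4, 7, 14, 19, 28, 38, 76, 133, 266, 532]
Count: 12


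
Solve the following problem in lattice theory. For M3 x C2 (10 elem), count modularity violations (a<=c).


Modular law: if a <= c then a v (b ^ c) = (a v b) ^ c.
Check all triples (a,b,c) with a <= c among 10 elements.
This lattice is modular (diamonds M_m and their chain-products are modular).
Total violating triples: 0


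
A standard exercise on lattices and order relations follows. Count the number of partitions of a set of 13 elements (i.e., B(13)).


B(n) = number of set partitions of an n-element set.
B(n) satisfies the recurrence: B(n+1) = sum_k C(n,k)*B(k).
B(13) = 27644437


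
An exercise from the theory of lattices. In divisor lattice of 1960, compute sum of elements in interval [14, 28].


Interval [14,28] in divisors of 1960: [14, 28]
Sum = 42


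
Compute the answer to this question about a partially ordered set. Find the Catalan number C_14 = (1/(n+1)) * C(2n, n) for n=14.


C(n) = C(2n, n) / (n+1).
C(28, 14) = 40116600
C(14) = 40116600 / 15 = 2674440


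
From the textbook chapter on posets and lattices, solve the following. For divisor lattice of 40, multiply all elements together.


Divisors of 40: [1, 2, 4, 5, 8, 10, 20, 40]
Product = n^(d(n)/2) = 40^(8/2)
Product = 2560000


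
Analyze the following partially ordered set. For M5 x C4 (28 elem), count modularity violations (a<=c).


Modular law: if a <= c then a v (b ^ c) = (a v b) ^ c.
Check all triples (a,b,c) with a <= c among 28 elements.
This lattice is modular (diamonds M_m and their chain-products are modular).
Total violating triples: 0


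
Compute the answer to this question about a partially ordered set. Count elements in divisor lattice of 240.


Divisors of 240: [1, 2, 3, 4, 5, 6, 8, 10, 12, 15, 16, 20, 24, 30, 40, 48, 60, 80, 120, 240]
Count: 20


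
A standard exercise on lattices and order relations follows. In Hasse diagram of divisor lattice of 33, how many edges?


A cover relation a -< b holds when a < b with no c strictly between.
Cover relations:
  1 -< 3
  1 -< 11
  3 -< 33
  11 -< 33
Total: 4


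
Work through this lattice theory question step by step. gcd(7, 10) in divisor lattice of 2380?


Meet=gcd.
gcd(7,10)=1


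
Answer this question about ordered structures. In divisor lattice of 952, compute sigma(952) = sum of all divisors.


sigma(n) = sum of divisors.
Divisors of 952: [1, 2, 4, 7, 8, 14, 17, 28, 34, 56, 68, 119, 136, 238, 476, 952]
Sum = 2160


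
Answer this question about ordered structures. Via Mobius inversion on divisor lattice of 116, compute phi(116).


phi(n) = n * prod_{p|n} (1 - 1/p).
Prime divisors of 116: [2, 29]
phi(116) = 116 * (1 - 1/2) * (1 - 1/29)
phi(116) = 56


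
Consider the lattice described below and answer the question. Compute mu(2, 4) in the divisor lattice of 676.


In a divisor lattice, mu(a,b) = mu(b/a) where mu is the classical Mobius function.
b/a = 4/2 = 2
Prime factorization of 2: primes [2]
2 is squarefree with 1 prime factor(s), so mu(2) = (-1)^1 = -1


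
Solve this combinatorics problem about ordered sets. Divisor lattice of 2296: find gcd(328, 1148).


In a divisor lattice, meet = gcd (greatest common divisor).
By Euclidean algorithm or factoring: gcd(328,1148) = 164


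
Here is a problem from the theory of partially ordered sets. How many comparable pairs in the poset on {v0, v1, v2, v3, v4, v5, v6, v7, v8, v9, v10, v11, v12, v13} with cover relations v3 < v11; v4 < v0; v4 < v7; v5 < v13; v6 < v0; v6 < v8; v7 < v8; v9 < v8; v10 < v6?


A comparable pair {a,b} has a < b or b < a in the order.
Count unordered pairs where one element is strictly below the other.
Examples: {v0,v4}, {v0,v6}, {v0,v10}, {v3,v11}, ...
Total comparable pairs: 12


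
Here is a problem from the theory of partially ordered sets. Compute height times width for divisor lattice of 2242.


Height = length of longest chain minus 1; width = size of largest antichain.
A maximum chain: 1 | 59 | 1121 | 2242  (height 3).
A maximum antichain: {2, 19, 59}  (width 3).
Product = 3 * 3 = 9


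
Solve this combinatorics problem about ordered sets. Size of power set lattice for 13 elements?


Power set = 2^n.
2^13 = 8192


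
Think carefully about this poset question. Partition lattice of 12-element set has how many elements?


B(n) = number of set partitions of an n-element set.
B(n) satisfies the recurrence: B(n+1) = sum_k C(n,k)*B(k).
B(12) = 4213597


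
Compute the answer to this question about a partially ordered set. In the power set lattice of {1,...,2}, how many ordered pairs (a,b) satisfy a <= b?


The order relation is {(a,b) : a <= b}, reflexive so it includes (a,a).
Examples: ({},{}), ({},{1,2}), ({},{1}), ({},{2}), ({1,2},{1,2}), ...
Total ordered pairs: 9


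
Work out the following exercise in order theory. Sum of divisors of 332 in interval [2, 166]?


Interval [2,166] in divisors of 332: [2, 166]
Sum = 168


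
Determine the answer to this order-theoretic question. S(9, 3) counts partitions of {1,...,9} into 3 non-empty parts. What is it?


S(n,k) = k*S(n-1,k) + S(n-1,k-1).
S(8,3) = 966, S(8,2) = 127
S(9,3) = 3*966 + 127 = 2898 + 127
S(9,3) = 3025


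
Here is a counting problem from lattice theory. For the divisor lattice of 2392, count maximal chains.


A maximal chain goes from the minimum element to a maximal element via cover relations.
Counting all min-to-max paths in the cover graph.
Total maximal chains: 20


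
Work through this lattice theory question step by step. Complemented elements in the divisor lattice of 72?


An element a is complemented if some b has a meet b = bottom, a join b = top.
a is complemented iff gcd(a, n/a)=1, i.e. a is a unitary divisor of 72.
Complemented elements: 1, 8, 9, 72
Count: 4


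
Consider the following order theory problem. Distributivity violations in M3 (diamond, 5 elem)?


Distributive law: a ^ (b v c) = (a ^ b) v (a ^ c).
Check all 5^3 = 125 ordered triples (a,b,c).
  e.g. a=a1, b=a2, c=a3: lhs=a1 != rhs=0
  e.g. a=a1, b=a3, c=a2: lhs=a1 != rhs=0
Total violating triples: 6


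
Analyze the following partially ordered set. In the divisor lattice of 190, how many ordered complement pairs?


Complement pair (a,b): a meet b = bottom, a join b = top.
Here: gcd(a,b)=1 and lcm(a,b)=190, i.e. a*b=190 with a,b coprime.
Pairs found: (1,190), (2,95), (5,38), (10,19), ... (4 more)
Total ordered pairs: 8


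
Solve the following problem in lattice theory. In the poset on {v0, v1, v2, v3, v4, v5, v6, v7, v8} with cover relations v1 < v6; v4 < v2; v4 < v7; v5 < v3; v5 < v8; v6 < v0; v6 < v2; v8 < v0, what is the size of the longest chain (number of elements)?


A chain is a totally ordered subset; we count the number of elements in a maximum chain.
Compute, for each element x, the size of the longest chain ending at x:
  v1: 1
  v4: 1
  v5: 1
  v3: 2
  v6: 2
  v7: 2
  ...
A maximum chain: v1 < v6 < v0
Number of elements in the longest chain: 3


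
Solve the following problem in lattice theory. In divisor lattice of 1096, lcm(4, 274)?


Join=lcm.
gcd(4,274)=2
lcm=548


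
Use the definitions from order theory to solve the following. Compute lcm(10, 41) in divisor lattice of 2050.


In a divisor lattice, join = lcm (least common multiple).
gcd(10,41) = 1
lcm(10,41) = 10*41/gcd = 410/1 = 410


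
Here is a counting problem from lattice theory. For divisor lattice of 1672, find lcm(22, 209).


In a divisor lattice, join = lcm (least common multiple).
Compute lcm iteratively: start with first element, then lcm(current, next).
Elements: [22, 209]
lcm(22,209) = 418
Final lcm = 418


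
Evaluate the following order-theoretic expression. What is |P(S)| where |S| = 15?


Power set = 2^n.
2^15 = 32768


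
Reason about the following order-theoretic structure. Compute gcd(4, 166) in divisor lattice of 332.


In a divisor lattice, meet = gcd (greatest common divisor).
By Euclidean algorithm or factoring: gcd(4,166) = 2


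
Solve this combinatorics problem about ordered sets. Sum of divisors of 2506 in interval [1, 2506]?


Interval [1,2506] in divisors of 2506: [1, 2, 7, 14, 179, 358, 1253, 2506]
Sum = 4320


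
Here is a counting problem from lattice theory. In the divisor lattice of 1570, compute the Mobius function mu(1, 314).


In a divisor lattice, mu(a,b) = mu(b/a) where mu is the classical Mobius function.
b/a = 314/1 = 314
Prime factorization of 314: primes [2, 157]
314 is squarefree with 2 prime factor(s), so mu(314) = (-1)^2 = 1


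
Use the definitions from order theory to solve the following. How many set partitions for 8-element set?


B(n) = number of set partitions of an n-element set.
B(n) satisfies the recurrence: B(n+1) = sum_k C(n,k)*B(k).
B(8) = 4140


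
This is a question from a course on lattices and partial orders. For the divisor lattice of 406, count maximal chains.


A maximal chain goes from the minimum element to a maximal element via cover relations.
Counting all min-to-max paths in the cover graph.
Total maximal chains: 6


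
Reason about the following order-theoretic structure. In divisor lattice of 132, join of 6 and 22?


In a divisor lattice, join = lcm (least common multiple).
gcd(6,22) = 2
lcm(6,22) = 6*22/gcd = 132/2 = 66


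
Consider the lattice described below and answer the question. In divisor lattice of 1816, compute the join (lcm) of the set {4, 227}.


In a divisor lattice, join = lcm (least common multiple).
Compute lcm iteratively: start with first element, then lcm(current, next).
Elements: [4, 227]
lcm(4,227) = 908
Final lcm = 908


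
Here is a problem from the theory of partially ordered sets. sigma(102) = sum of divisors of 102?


sigma(n) = sum of divisors.
Divisors of 102: [1, 2, 3, 6, 17, 34, 51, 102]
Sum = 216


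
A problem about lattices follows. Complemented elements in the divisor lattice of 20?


An element a is complemented if some b has a meet b = bottom, a join b = top.
a is complemented iff gcd(a, n/a)=1, i.e. a is a unitary divisor of 20.
Complemented elements: 1, 4, 5, 20
Count: 4


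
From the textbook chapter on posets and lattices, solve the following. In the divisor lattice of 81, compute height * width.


Height = length of longest chain minus 1; width = size of largest antichain.
A maximum chain: 1 | 3 | 9 | 27 | 81  (height 4).
A maximum antichain: {1}  (width 1).
Product = 4 * 1 = 4


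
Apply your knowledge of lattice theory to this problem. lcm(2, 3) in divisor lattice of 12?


Join=lcm.
gcd(2,3)=1
lcm=6


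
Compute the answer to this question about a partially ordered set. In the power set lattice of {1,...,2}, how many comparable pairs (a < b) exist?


A comparable pair {a,b} has a < b or b < a in the order.
Count unordered pairs where one element is strictly below the other.
Examples: {{},{1}}, {{},{2}}, {{},{1,2}}, {{1},{1,2}}, ...
Total comparable pairs: 5


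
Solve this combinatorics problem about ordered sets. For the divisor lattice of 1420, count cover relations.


A cover relation a -< b holds when a < b with no c strictly between.
Cover relations:
  1 -< 2
  1 -< 5
  1 -< 71
  2 -< 4
  2 -< 10
  2 -< 142
  4 -< 20
  4 -< 284
  ...12 more
Total: 20


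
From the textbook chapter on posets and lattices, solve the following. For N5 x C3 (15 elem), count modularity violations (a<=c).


Modular law: if a <= c then a v (b ^ c) = (a v b) ^ c.
Check all triples (a,b,c) with a <= c among 15 elements.
  e.g. a=(a,0), b=(c,0), c=(b,0): lhs=(a,0) != rhs=(b,0)
  e.g. a=(a,0), b=(c,1), c=(b,0): lhs=(a,0) != rhs=(b,0)
Total violating triples: 18


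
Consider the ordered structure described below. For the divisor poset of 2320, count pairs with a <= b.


The order relation is {(a,b) : a <= b}, reflexive so it includes (a,a).
Examples: (1,1), (1,10), (1,116), (1,1160), (1,145), ...
Total ordered pairs: 135


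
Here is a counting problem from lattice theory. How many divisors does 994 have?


Divisors of 994: [1, 2, 7, 14, 71, 142, 497, 994]
Count: 8


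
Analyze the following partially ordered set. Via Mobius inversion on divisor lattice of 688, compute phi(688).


phi(n) = n * prod_{p|n} (1 - 1/p).
Prime divisors of 688: [2, 43]
phi(688) = 688 * (1 - 1/2) * (1 - 1/43)
phi(688) = 336


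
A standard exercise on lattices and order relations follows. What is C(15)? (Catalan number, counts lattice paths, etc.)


C(n) = C(2n, n) / (n+1).
C(30, 15) = 155117520
C(15) = 155117520 / 16 = 9694845


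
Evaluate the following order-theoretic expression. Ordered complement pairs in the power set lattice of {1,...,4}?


Complement pair (a,b): a meet b = bottom, a join b = top.
Here: A intersect B = {} and A union B = {1,...,4}.
Pairs found: ({},{1,2,3,4}), ({1},{2,3,4}), ({2},{1,3,4}), ({3},{1,2,4}), ... (12 more)
Total ordered pairs: 16


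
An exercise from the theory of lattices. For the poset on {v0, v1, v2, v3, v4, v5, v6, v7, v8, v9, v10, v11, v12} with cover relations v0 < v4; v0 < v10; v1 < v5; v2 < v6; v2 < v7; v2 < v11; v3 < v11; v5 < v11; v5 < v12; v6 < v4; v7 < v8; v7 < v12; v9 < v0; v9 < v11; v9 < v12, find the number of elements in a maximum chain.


A chain is a totally ordered subset; we count the number of elements in a maximum chain.
Compute, for each element x, the size of the longest chain ending at x:
  v1: 1
  v2: 1
  v3: 1
  v9: 1
  v0: 2
  v5: 2
  ...
A maximum chain: v9 < v0 < v4
Number of elements in the longest chain: 3
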